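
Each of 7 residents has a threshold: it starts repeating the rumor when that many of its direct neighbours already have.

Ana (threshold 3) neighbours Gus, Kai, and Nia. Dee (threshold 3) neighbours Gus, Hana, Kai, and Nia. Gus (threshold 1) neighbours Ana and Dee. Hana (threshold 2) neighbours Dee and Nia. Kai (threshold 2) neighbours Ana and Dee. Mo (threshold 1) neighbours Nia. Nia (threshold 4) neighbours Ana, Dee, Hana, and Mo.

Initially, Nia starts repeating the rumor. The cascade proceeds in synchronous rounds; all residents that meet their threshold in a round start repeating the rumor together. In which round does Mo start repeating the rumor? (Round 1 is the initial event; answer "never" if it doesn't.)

2

Round 1 — Nia starts repeating the rumor (initial).
Round 2 — checking thresholds:
  Ana: 1 of 3 neighbours < 3, holds.
  Dee: 1 of 4 neighbours < 3, holds.
  Hana: 1 of 2 neighbours < 2, holds.
  Mo: 1 of 1 neighbours ≥ 1, starts repeating the rumor.
Round 3 — no new spreads; cascade stops.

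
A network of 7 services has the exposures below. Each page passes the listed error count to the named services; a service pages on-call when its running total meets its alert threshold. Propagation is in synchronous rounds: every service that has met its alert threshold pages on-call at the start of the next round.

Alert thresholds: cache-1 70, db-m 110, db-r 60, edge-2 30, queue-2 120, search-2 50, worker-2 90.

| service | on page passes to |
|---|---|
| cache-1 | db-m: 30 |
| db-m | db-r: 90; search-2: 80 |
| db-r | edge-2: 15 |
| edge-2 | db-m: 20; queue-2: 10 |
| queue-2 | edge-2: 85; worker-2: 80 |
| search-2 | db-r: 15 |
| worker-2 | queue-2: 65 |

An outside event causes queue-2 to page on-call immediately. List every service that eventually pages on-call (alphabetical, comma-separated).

Round 1 — queue-2 pages on-call (initial).
  edge-2: +85 → 85 ≥ 30
  worker-2: +80 → 80 < 90
Round 2 — edge-2 pages on-call.
  db-m: +20 → 20 < 110
No further pages.

edge-2, queue-2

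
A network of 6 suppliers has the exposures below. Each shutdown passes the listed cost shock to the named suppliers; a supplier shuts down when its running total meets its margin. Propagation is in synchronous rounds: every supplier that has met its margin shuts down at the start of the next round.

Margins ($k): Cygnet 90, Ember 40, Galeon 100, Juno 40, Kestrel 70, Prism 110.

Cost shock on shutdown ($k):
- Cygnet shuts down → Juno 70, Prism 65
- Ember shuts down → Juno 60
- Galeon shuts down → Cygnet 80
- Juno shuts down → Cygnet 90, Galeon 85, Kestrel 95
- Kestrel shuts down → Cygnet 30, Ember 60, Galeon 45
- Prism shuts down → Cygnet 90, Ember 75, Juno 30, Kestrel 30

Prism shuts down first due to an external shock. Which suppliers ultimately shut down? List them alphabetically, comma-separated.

Cygnet, Ember, Galeon, Juno, Kestrel, Prism

Round 1 — Prism shuts down (initial).
  Cygnet: +90 → 90 ≥ 90
  Ember: +75 → 75 ≥ 40
  Juno: +30 → 30 < 40
  Kestrel: +30 → 30 < 70
Round 2 — Cygnet, Ember shut down.
  Juno: +70+60 → 160 ≥ 40
Round 3 — Juno shuts down.
  Galeon: +85 → 85 < 100
  Kestrel: +95 → 125 ≥ 70
Round 4 — Kestrel shuts down.
  Galeon: +45 → 130 ≥ 100
Round 5 — Galeon shuts down.
No further shutdowns.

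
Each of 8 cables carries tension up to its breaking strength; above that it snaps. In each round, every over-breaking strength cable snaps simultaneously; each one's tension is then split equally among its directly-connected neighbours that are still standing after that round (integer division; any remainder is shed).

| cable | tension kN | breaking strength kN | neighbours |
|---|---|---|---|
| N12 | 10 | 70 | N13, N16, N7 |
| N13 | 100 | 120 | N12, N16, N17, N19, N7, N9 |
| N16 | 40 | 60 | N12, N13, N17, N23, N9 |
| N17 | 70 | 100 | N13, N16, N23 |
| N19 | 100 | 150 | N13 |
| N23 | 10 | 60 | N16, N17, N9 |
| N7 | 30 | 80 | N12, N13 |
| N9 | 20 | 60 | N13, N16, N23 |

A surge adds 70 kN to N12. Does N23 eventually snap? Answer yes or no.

yes

Round 1 — N12 at 80 > 70. N12 snaps.
  N12 sheds 80 kN to N13, N16, N7: 26 each (2 lost).
    N13: 100+26 = 126 > 120
    N16: 40+26 = 66 > 60
    N7: 30+26 = 56 ≤ 80
Round 2 — N13, N16 snap.
  N13 sheds 126 kN to N17, N19, N7, N9: 31 each (2 lost).
    N17: 70+31 = 101 > 100
    N19: 100+31 = 131 ≤ 150
    N7: 56+31 = 87 > 80
    N9: 20+31 = 51 ≤ 60
  N16 sheds 66 kN to N17, N23, N9: 22 each.
    N17: 101+22 = 123 > 100
    N23: 10+22 = 32 ≤ 60
    N9: 51+22 = 73 > 60
Round 3 — N17, N7, N9 snap.
  N17 sheds 123 kN to N23: 123 each.
    N23: 32+123 = 155 > 60
  N7 sheds 87 kN: no online neighbours, lost.
  N9 sheds 73 kN to N23: 73 each.
    N23: 155+73 = 228 > 60
Round 4 — N23 snaps.
  N23 sheds 228 kN: no online neighbours, lost.
No further breaks.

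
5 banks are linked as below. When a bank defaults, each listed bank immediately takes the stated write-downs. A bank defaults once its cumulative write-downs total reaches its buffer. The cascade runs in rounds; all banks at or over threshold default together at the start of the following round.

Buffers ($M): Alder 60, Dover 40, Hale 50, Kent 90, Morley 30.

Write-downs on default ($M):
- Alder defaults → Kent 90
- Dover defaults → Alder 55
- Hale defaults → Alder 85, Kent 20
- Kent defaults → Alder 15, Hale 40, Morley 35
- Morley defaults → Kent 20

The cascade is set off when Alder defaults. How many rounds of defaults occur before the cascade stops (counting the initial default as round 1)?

Round 1 — Alder defaults (initial).
  Kent: +90 → 90 ≥ 90
Round 2 — Kent defaults.
  Hale: +40 → 40 < 50
  Morley: +35 → 35 ≥ 30
Round 3 — Morley defaults.
No further defaults.

3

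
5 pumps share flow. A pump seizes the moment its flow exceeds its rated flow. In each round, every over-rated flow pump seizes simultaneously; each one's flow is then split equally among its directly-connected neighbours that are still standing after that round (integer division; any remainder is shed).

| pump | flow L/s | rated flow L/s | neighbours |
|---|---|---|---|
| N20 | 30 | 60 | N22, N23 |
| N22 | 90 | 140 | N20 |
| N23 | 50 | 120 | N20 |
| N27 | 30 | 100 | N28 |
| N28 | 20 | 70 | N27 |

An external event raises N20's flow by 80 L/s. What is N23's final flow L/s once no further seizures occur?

105

Round 1 — N20 at 110 > 60. N20 seizes.
  N20 sheds 110 L/s to N22, N23: 55 each.
    N22: 90+55 = 145 > 140
    N23: 50+55 = 105 ≤ 120
Round 2 — N22 seizes.
  N22 sheds 145 L/s: no online neighbours, lost.
No further seizures.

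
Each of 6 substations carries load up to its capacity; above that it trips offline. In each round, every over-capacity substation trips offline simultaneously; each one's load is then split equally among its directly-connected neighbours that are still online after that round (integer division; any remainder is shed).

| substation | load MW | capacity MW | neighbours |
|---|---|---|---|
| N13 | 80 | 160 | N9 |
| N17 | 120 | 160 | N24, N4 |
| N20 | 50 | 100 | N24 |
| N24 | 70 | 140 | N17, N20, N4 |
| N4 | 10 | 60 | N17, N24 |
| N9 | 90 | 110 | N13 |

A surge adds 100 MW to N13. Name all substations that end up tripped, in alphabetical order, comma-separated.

Round 1 — N13 at 180 > 160. N13 trips offline.
  N13 sheds 180 MW to N9: 180 each.
    N9: 90+180 = 270 > 110
Round 2 — N9 trips offline.
  N9 sheds 270 MW: no online neighbours, lost.
No further trips.

N13, N9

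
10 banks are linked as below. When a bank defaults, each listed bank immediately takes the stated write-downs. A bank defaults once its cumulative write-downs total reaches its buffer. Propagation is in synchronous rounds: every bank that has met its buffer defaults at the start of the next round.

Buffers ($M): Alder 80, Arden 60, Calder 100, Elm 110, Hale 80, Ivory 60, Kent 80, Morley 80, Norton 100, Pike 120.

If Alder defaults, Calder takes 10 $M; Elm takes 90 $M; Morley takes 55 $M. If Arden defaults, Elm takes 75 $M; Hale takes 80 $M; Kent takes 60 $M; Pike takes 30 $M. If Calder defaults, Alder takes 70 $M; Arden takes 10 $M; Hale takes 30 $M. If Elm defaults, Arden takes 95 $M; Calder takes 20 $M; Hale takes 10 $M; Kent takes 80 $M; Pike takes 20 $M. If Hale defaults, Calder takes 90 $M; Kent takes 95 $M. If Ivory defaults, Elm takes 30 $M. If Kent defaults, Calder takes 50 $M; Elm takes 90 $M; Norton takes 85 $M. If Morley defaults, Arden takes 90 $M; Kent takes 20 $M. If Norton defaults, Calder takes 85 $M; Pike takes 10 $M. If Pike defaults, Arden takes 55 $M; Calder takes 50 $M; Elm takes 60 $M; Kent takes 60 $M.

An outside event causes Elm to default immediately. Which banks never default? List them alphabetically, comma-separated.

Alder, Ivory, Morley, Norton, Pike

Round 1 — Elm defaults (initial).
  Arden: +95 → 95 ≥ 60
  Calder: +20 → 20 < 100
  Hale: +10 → 10 < 80
  Kent: +80 → 80 ≥ 80
  Pike: +20 → 20 < 120
Round 2 — Arden, Kent default.
  Calder: +50 → 70 < 100
  Hale: +80 → 90 ≥ 80
  Norton: +85 → 85 < 100
  Pike: +30 → 50 < 120
Round 3 — Hale defaults.
  Calder: +90 → 160 ≥ 100
Round 4 — Calder defaults.
  Alder: +70 → 70 < 80
No further defaults.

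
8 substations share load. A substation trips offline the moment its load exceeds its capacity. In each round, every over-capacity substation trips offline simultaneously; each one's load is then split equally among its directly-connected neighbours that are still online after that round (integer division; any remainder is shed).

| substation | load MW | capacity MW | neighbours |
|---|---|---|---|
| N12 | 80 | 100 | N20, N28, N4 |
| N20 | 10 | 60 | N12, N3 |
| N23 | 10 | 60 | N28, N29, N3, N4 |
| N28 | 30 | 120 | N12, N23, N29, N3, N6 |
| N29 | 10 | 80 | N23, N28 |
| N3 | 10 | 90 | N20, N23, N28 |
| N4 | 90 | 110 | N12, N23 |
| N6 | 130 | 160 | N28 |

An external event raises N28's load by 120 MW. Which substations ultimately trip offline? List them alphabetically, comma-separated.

Round 1 — N28 at 150 > 120. N28 trips offline.
  N28 sheds 150 MW to N12, N23, N29, N3, N6: 30 each.
    N12: 80+30 = 110 > 100
    N23: 10+30 = 40 ≤ 60
    N29: 10+30 = 40 ≤ 80
    N3: 10+30 = 40 ≤ 90
    N6: 130+30 = 160 ≤ 160
Round 2 — N12 trips offline.
  N12 sheds 110 MW to N20, N4: 55 each.
    N20: 10+55 = 65 > 60
    N4: 90+55 = 145 > 110
Round 3 — N20, N4 trip offline.
  N20 sheds 65 MW to N3: 65 each.
    N3: 40+65 = 105 > 90
  N4 sheds 145 MW to N23: 145 each.
    N23: 40+145 = 185 > 60
Round 4 — N23, N3 trip offline.
  N23 sheds 185 MW to N29: 185 each.
    N29: 40+185 = 225 > 80
  N3 sheds 105 MW: no online neighbours, lost.
Round 5 — N29 trips offline.
  N29 sheds 225 MW: no online neighbours, lost.
No further trips.

N12, N20, N23, N28, N29, N3, N4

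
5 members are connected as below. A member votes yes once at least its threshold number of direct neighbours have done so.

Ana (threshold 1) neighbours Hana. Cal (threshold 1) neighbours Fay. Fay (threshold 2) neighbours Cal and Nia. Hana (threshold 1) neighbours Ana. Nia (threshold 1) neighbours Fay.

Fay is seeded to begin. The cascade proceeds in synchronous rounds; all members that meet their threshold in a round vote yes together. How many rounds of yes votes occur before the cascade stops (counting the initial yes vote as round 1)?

Round 1 — Fay votes yes (initial).
Round 2 — checking thresholds:
  Cal: 1 of 1 neighbours ≥ 1, votes yes.
  Nia: 1 of 1 neighbours ≥ 1, votes yes.
Round 3 — no new yes votes; cascade stops.

2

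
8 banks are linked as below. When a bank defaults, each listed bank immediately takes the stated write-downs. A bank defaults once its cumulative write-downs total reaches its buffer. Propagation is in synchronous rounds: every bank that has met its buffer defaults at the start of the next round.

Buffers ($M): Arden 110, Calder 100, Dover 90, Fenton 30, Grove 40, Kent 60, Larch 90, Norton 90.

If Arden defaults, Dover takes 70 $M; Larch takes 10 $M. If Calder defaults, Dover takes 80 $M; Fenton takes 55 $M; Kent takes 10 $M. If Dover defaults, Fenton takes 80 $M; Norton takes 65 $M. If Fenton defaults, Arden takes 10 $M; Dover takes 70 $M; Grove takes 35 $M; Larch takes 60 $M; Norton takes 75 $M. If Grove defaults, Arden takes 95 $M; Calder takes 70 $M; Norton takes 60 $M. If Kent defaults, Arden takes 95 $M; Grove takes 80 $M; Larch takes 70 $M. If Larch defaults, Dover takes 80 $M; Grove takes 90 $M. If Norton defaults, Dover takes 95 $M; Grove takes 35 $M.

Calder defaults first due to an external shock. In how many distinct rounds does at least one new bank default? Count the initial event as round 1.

5

Round 1 — Calder defaults (initial).
  Dover: +80 → 80 < 90
  Fenton: +55 → 55 ≥ 30
  Kent: +10 → 10 < 60
Round 2 — Fenton defaults.
  Arden: +10 → 10 < 110
  Dover: +70 → 150 ≥ 90
  Grove: +35 → 35 < 40
  Larch: +60 → 60 < 90
  Norton: +75 → 75 < 90
Round 3 — Dover defaults.
  Norton: +65 → 140 ≥ 90
Round 4 — Norton defaults.
  Grove: +35 → 70 ≥ 40
Round 5 — Grove defaults.
  Arden: +95 → 105 < 110
No further defaults.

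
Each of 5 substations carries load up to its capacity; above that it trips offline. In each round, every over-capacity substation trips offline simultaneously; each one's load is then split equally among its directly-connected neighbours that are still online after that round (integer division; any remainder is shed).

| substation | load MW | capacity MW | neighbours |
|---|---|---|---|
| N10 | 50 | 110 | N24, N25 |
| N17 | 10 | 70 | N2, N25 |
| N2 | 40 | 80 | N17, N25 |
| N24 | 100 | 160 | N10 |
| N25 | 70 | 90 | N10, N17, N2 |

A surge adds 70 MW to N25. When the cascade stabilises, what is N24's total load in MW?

100

Round 1 — N25 at 140 > 90. N25 trips offline.
  N25 sheds 140 MW to N10, N17, N2: 46 each (2 lost).
    N10: 50+46 = 96 ≤ 110
    N17: 10+46 = 56 ≤ 70
    N2: 40+46 = 86 > 80
Round 2 — N2 trips offline.
  N2 sheds 86 MW to N17: 86 each.
    N17: 56+86 = 142 > 70
Round 3 — N17 trips offline.
  N17 sheds 142 MW: no online neighbours, lost.
No further trips.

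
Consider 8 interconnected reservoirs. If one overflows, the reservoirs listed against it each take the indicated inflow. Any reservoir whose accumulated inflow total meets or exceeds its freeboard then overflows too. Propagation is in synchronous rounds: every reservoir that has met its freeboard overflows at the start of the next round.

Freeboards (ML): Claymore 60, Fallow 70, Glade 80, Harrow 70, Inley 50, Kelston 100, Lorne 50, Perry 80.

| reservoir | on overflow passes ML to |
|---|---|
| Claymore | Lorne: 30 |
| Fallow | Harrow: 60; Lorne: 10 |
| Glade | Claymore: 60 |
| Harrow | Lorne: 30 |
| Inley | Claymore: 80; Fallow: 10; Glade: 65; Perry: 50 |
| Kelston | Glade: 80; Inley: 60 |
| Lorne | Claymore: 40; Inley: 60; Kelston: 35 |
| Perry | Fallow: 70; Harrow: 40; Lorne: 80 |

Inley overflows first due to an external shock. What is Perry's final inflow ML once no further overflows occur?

50

Round 1 — Inley overflows (initial).
  Claymore: +80 → 80 ≥ 60
  Fallow: +10 → 10 < 70
  Glade: +65 → 65 < 80
  Perry: +50 → 50 < 80
Round 2 — Claymore overflows.
  Lorne: +30 → 30 < 50
No further overflows.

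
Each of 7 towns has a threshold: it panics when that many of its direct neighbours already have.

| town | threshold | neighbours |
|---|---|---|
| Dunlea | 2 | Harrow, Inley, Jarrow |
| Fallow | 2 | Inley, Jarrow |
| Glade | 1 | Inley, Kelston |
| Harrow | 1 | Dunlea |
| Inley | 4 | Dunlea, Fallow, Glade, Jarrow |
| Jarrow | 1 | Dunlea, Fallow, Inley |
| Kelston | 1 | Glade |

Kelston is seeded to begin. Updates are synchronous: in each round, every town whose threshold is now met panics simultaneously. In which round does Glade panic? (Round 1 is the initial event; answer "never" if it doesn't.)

Round 1 — Kelston panics (initial).
Round 2 — checking thresholds:
  Glade: 1 of 2 neighbours ≥ 1, panics.
Round 3 — no new panics; cascade stops.

2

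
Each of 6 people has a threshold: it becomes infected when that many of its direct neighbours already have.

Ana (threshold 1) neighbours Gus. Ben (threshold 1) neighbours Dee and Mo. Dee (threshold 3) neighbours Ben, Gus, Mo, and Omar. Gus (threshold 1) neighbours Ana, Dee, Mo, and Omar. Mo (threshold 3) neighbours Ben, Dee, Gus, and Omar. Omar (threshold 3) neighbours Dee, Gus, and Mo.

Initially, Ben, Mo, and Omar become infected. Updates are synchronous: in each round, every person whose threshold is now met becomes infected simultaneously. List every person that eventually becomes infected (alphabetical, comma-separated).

Ana, Ben, Dee, Gus, Mo, Omar

Round 1 — Ben, Mo, Omar become infected (initial).
Round 2 — checking thresholds:
  Dee: 3 of 4 neighbours ≥ 3, becomes infected.
  Gus: 2 of 4 neighbours ≥ 1, becomes infected.
Round 3 — checking thresholds:
  Ana: 1 of 1 neighbours ≥ 1, becomes infected.
Round 4 — no new infections; cascade stops.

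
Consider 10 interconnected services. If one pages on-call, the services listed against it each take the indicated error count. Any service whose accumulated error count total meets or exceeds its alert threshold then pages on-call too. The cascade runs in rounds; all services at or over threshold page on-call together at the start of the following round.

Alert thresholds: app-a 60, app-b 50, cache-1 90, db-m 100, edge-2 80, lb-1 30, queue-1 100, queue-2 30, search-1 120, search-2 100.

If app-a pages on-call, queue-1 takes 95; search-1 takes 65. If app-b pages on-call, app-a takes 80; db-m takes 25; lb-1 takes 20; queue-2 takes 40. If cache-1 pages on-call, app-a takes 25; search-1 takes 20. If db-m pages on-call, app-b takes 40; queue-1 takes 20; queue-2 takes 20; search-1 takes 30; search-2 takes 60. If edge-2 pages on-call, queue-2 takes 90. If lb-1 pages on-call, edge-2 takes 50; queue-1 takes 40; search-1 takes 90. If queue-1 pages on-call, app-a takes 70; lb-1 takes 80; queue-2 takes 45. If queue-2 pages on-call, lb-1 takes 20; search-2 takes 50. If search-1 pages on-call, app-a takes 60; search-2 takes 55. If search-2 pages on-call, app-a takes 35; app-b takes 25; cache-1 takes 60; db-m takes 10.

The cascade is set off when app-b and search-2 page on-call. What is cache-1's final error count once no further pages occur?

60

Round 1 — app-b, search-2 page on-call (initial).
  app-a: +80+35 → 115 ≥ 60
  cache-1: +60 → 60 < 90
  db-m: +25+10 → 35 < 100
  lb-1: +20 → 20 < 30
  queue-2: +40 → 40 ≥ 30
Round 2 — app-a, queue-2 page on-call.
  lb-1: +20 → 40 ≥ 30
  queue-1: +95 → 95 < 100
  search-1: +65 → 65 < 120
Round 3 — lb-1 pages on-call.
  edge-2: +50 → 50 < 80
  queue-1: +40 → 135 ≥ 100
  search-1: +90 → 155 ≥ 120
Round 4 — queue-1, search-1 page on-call.
No further pages.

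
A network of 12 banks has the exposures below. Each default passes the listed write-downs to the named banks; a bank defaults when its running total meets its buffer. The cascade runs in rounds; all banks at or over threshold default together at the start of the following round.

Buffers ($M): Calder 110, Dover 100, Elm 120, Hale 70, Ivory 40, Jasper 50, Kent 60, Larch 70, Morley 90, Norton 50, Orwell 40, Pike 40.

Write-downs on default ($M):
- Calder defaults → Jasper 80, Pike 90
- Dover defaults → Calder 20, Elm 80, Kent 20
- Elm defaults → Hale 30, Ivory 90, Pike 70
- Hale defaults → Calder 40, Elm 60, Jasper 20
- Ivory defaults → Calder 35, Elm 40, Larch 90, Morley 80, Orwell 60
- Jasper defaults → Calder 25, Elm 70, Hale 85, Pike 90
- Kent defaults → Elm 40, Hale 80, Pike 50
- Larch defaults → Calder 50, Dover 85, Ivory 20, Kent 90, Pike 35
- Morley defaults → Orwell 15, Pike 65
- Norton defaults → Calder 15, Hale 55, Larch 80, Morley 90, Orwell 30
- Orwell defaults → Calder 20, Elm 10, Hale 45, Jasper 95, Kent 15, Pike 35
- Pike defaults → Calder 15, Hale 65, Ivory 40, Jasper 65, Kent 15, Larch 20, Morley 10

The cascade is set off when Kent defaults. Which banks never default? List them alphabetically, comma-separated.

Round 1 — Kent defaults (initial).
  Elm: +40 → 40 < 120
  Hale: +80 → 80 ≥ 70
  Pike: +50 → 50 ≥ 40
Round 2 — Hale, Pike default.
  Calder: +40+15 → 55 < 110
  Elm: +60 → 100 < 120
  Ivory: +40 → 40 ≥ 40
  Jasper: +20+65 → 85 ≥ 50
  Larch: +20 → 20 < 70
  Morley: +10 → 10 < 90
Round 3 — Ivory, Jasper default.
  Calder: +35+25 → 115 ≥ 110
  Elm: +40+70 → 210 ≥ 120
  Larch: +90 → 110 ≥ 70
  Morley: +80 → 90 ≥ 90
  Orwell: +60 → 60 ≥ 40
Round 4 — Calder, Elm, Larch, Morley, Orwell default.
  Dover: +85 → 85 < 100
No further defaults.

Dover, Norton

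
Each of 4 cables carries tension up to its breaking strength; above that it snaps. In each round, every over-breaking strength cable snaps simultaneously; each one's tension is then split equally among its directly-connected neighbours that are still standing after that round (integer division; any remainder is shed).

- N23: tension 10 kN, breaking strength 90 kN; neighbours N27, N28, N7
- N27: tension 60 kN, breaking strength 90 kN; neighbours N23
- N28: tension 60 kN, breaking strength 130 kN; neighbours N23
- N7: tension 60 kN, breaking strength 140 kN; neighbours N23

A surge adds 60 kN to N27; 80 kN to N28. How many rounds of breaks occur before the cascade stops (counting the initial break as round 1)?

3

Round 1 — N27 at 120 > 90; N28 at 140 > 130. N27, N28 snap.
  N27 sheds 120 kN to N23: 120 each.
    N23: 10+120 = 130 > 90
  N28 sheds 140 kN to N23: 140 each.
    N23: 130+140 = 270 > 90
Round 2 — N23 snaps.
  N23 sheds 270 kN to N7: 270 each.
    N7: 60+270 = 330 > 140
Round 3 — N7 snaps.
  N7 sheds 330 kN: no online neighbours, lost.
No further breaks.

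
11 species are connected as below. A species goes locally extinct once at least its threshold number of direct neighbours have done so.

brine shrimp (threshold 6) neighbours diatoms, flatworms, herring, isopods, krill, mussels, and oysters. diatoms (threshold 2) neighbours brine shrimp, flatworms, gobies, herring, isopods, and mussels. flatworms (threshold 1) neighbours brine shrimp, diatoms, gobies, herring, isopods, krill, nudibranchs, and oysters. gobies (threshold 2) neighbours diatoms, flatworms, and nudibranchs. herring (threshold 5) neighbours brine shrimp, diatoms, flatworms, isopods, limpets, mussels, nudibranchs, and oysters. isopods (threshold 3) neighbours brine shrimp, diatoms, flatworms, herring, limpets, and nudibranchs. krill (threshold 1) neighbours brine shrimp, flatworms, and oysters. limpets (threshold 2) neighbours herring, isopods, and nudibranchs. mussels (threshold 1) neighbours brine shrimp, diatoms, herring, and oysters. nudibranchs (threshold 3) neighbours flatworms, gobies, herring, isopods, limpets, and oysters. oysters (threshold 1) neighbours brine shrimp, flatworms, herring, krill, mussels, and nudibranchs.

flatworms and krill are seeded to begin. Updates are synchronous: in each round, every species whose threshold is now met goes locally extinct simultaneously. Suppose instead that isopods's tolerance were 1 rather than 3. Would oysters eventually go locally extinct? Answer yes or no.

With isopods's tolerance at 1:
Round 1 — flatworms, krill go locally extinct (initial).
Round 2 — checking thresholds:
  brine shrimp: 2 of 7 neighbours < 6, below threshold.
  diatoms: 1 of 6 neighbours < 2, below threshold.
  gobies: 1 of 3 neighbours < 2, below threshold.
  herring: 1 of 8 neighbours < 5, below threshold.
  isopods: 1 of 6 neighbours ≥ 1, goes locally extinct.
  nudibranchs: 1 of 6 neighbours < 3, below threshold.
  oysters: 2 of 6 neighbours ≥ 1, goes locally extinct.
Round 3 — checking thresholds:
  brine shrimp: 4 of 7 neighbours < 6, below threshold.
  diatoms: 2 of 6 neighbours ≥ 2, goes locally extinct.
  gobies: 1 of 3 neighbours < 2, below threshold.
  herring: 3 of 8 neighbours < 5, below threshold.
  limpets: 1 of 3 neighbours < 2, below threshold.
  mussels: 1 of 4 neighbours ≥ 1, goes locally extinct.
  nudibranchs: 3 of 6 neighbours ≥ 3, goes locally extinct.
Round 4 — checking thresholds:
  brine shrimp: 6 of 7 neighbours ≥ 6, goes locally extinct.
  gobies: 3 of 3 neighbours ≥ 2, goes locally extinct.
  herring: 6 of 8 neighbours ≥ 5, goes locally extinct.
  limpets: 2 of 3 neighbours ≥ 2, goes locally extinct.
Round 5 — no new extinctions; cascade stops.

yes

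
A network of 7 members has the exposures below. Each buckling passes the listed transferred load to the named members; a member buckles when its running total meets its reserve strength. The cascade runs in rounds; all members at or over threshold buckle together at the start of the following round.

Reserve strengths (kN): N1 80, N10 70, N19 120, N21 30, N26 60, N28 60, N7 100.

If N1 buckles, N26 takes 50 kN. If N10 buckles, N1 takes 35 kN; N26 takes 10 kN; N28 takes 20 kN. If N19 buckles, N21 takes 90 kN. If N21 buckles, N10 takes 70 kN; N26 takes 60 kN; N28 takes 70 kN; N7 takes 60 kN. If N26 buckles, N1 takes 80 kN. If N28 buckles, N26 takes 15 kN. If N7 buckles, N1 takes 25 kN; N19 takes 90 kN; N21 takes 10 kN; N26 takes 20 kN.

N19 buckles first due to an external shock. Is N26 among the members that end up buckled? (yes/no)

yes

Round 1 — N19 buckles (initial).
  N21: +90 → 90 ≥ 30
Round 2 — N21 buckles.
  N10: +70 → 70 ≥ 70
  N26: +60 → 60 ≥ 60
  N28: +70 → 70 ≥ 60
  N7: +60 → 60 < 100
Round 3 — N10, N26, N28 buckle.
  N1: +35+80 → 115 ≥ 80
Round 4 — N1 buckles.
No further bucklings.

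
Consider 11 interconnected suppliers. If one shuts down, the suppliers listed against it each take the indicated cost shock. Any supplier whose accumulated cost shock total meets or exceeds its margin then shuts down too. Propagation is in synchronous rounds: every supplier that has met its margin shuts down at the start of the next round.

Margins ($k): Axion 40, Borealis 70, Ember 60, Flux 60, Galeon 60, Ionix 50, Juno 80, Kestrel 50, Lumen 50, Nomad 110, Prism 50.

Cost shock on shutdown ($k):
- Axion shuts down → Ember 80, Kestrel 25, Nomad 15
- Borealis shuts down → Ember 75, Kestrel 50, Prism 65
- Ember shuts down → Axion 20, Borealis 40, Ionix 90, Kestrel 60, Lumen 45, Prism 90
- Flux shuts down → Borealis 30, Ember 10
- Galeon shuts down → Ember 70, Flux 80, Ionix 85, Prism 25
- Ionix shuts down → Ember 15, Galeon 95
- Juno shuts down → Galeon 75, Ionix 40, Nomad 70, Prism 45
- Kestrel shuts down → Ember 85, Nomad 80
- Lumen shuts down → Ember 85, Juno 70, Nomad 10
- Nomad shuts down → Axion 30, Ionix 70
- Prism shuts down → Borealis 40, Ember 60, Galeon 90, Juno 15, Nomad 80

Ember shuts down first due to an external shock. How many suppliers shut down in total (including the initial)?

9

Round 1 — Ember shuts down (initial).
  Axion: +20 → 20 < 40
  Borealis: +40 → 40 < 70
  Ionix: +90 → 90 ≥ 50
  Kestrel: +60 → 60 ≥ 50
  Lumen: +45 → 45 < 50
  Prism: +90 → 90 ≥ 50
Round 2 — Ionix, Kestrel, Prism shut down.
  Borealis: +40 → 80 ≥ 70
  Galeon: +95+90 → 185 ≥ 60
  Juno: +15 → 15 < 80
  Nomad: +80+80 → 160 ≥ 110
Round 3 — Borealis, Galeon, Nomad shut down.
  Axion: +30 → 50 ≥ 40
  Flux: +80 → 80 ≥ 60
Round 4 — Axion, Flux shut down.
No further shutdowns.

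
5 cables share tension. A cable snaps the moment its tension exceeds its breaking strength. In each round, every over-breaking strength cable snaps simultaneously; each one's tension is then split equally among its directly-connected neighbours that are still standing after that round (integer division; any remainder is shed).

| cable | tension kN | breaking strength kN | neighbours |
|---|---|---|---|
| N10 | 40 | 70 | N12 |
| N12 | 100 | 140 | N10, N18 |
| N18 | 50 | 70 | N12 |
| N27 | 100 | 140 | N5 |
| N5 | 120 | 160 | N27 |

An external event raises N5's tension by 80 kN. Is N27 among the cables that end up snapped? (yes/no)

yes

Round 1 — N5 at 200 > 160. N5 snaps.
  N5 sheds 200 kN to N27: 200 each.
    N27: 100+200 = 300 > 140
Round 2 — N27 snaps.
  N27 sheds 300 kN: no online neighbours, lost.
No further breaks.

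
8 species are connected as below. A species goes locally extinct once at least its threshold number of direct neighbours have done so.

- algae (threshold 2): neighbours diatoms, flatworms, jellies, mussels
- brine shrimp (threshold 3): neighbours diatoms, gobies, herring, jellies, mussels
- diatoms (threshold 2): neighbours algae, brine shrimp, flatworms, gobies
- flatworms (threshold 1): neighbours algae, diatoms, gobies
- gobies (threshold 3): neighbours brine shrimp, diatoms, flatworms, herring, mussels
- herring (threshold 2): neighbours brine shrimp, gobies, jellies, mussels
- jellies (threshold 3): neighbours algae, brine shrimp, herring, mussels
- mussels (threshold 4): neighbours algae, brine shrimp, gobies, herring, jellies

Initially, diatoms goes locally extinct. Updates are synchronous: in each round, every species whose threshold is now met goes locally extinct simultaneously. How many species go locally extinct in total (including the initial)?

Round 1 — diatoms goes locally extinct (initial).
Round 2 — checking thresholds:
  algae: 1 of 4 neighbours < 2, below threshold.
  brine shrimp: 1 of 5 neighbours < 3, below threshold.
  flatworms: 1 of 3 neighbours ≥ 1, goes locally extinct.
  gobies: 1 of 5 neighbours < 3, below threshold.
Round 3 — checking thresholds:
  algae: 2 of 4 neighbours ≥ 2, goes locally extinct.
  brine shrimp: 1 of 5 neighbours < 3, below threshold.
  gobies: 2 of 5 neighbours < 3, below threshold.
Round 4 — no new extinctions; cascade stops.

3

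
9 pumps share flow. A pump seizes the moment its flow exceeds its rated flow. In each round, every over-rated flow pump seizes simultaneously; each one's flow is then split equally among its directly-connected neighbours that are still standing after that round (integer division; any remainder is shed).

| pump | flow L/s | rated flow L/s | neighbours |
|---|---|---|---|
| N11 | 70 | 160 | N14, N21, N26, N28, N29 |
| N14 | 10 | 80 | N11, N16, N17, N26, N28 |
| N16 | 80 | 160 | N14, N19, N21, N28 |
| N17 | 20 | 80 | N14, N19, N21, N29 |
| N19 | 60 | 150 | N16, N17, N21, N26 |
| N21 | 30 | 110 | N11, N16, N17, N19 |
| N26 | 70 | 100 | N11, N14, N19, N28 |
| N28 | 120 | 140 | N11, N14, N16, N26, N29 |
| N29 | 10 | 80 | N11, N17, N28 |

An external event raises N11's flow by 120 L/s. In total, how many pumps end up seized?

Round 1 — N11 at 190 > 160. N11 seizes.
  N11 sheds 190 L/s to N14, N21, N26, N28, N29: 38 each.
    N14: 10+38 = 48 ≤ 80
    N21: 30+38 = 68 ≤ 110
    N26: 70+38 = 108 > 100
    N28: 120+38 = 158 > 140
    N29: 10+38 = 48 ≤ 80
Round 2 — N26, N28 seize.
  N26 sheds 108 L/s to N14, N19: 54 each.
    N14: 48+54 = 102 > 80
    N19: 60+54 = 114 ≤ 150
  N28 sheds 158 L/s to N14, N16, N29: 52 each (2 lost).
    N14: 102+52 = 154 > 80
    N16: 80+52 = 132 ≤ 160
    N29: 48+52 = 100 > 80
Round 3 — N14, N29 seize.
  N14 sheds 154 L/s to N16, N17: 77 each.
    N16: 132+77 = 209 > 160
    N17: 20+77 = 97 > 80
  N29 sheds 100 L/s to N17: 100 each.
    N17: 97+100 = 197 > 80
Round 4 — N16, N17 seize.
  N16 sheds 209 L/s to N19, N21: 104 each (1 lost).
    N19: 114+104 = 218 > 150
    N21: 68+104 = 172 > 110
  N17 sheds 197 L/s to N19, N21: 98 each (1 lost).
    N19: 218+98 = 316 > 150
    N21: 172+98 = 270 > 110
Round 5 — N19, N21 seize.
  N19 sheds 316 L/s: no online neighbours, lost.
  N21 sheds 270 L/s: no online neighbours, lost.
No further seizures.

9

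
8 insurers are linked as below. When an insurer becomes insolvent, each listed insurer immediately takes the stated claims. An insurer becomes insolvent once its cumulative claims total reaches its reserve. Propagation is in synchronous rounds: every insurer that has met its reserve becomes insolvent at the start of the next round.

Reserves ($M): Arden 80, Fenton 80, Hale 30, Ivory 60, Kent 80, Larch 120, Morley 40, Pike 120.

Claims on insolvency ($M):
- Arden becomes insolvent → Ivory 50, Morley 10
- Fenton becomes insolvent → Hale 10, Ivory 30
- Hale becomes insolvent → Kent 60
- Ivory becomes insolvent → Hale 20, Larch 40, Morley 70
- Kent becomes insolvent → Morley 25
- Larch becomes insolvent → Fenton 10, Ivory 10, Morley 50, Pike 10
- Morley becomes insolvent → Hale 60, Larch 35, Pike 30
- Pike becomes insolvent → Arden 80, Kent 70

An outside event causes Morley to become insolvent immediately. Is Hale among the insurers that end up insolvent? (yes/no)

yes

Round 1 — Morley becomes insolvent (initial).
  Hale: +60 → 60 ≥ 30
  Larch: +35 → 35 < 120
  Pike: +30 → 30 < 120
Round 2 — Hale becomes insolvent.
  Kent: +60 → 60 < 80
No further insolvencies.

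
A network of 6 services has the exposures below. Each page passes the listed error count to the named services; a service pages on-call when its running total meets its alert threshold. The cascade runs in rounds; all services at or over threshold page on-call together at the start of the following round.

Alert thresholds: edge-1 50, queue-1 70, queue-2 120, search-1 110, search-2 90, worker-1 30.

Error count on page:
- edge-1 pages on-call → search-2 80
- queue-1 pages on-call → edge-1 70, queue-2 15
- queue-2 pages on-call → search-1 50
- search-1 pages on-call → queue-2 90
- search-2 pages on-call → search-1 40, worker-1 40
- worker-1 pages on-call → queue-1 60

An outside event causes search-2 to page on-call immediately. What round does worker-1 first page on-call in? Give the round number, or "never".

2

Round 1 — search-2 pages on-call (initial).
  search-1: +40 → 40 < 110
  worker-1: +40 → 40 ≥ 30
Round 2 — worker-1 pages on-call.
  queue-1: +60 → 60 < 70
No further pages.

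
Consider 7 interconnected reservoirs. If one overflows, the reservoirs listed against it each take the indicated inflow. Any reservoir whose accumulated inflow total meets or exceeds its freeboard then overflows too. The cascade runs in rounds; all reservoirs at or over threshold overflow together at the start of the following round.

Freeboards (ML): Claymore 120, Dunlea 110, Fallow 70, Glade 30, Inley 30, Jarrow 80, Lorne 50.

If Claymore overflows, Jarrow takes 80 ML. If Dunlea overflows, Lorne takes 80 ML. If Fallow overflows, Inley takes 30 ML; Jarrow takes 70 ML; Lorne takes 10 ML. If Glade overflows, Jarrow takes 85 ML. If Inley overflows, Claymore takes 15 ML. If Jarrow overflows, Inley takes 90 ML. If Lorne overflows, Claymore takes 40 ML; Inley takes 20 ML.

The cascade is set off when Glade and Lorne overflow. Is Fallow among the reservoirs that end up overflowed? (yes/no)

no

Round 1 — Glade, Lorne overflow (initial).
  Claymore: +40 → 40 < 120
  Inley: +20 → 20 < 30
  Jarrow: +85 → 85 ≥ 80
Round 2 — Jarrow overflows.
  Inley: +90 → 110 ≥ 30
Round 3 — Inley overflows.
  Claymore: +15 → 55 < 120
No further overflows.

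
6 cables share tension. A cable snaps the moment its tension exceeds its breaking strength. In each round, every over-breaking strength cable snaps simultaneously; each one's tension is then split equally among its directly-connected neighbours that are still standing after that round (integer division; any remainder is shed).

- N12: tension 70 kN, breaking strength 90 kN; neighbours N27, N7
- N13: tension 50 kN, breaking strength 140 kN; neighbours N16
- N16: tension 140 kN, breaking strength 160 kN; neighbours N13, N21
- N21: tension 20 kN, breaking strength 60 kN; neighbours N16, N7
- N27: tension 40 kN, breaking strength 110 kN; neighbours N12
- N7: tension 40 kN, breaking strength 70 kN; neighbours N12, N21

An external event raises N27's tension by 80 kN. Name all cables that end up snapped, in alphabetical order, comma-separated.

Round 1 — N27 at 120 > 110. N27 snaps.
  N27 sheds 120 kN to N12: 120 each.
    N12: 70+120 = 190 > 90
Round 2 — N12 snaps.
  N12 sheds 190 kN to N7: 190 each.
    N7: 40+190 = 230 > 70
Round 3 — N7 snaps.
  N7 sheds 230 kN to N21: 230 each.
    N21: 20+230 = 250 > 60
Round 4 — N21 snaps.
  N21 sheds 250 kN to N16: 250 each.
    N16: 140+250 = 390 > 160
Round 5 — N16 snaps.
  N16 sheds 390 kN to N13: 390 each.
    N13: 50+390 = 440 > 140
Round 6 — N13 snaps.
  N13 sheds 440 kN: no online neighbours, lost.
No further breaks.

N12, N13, N16, N21, N27, N7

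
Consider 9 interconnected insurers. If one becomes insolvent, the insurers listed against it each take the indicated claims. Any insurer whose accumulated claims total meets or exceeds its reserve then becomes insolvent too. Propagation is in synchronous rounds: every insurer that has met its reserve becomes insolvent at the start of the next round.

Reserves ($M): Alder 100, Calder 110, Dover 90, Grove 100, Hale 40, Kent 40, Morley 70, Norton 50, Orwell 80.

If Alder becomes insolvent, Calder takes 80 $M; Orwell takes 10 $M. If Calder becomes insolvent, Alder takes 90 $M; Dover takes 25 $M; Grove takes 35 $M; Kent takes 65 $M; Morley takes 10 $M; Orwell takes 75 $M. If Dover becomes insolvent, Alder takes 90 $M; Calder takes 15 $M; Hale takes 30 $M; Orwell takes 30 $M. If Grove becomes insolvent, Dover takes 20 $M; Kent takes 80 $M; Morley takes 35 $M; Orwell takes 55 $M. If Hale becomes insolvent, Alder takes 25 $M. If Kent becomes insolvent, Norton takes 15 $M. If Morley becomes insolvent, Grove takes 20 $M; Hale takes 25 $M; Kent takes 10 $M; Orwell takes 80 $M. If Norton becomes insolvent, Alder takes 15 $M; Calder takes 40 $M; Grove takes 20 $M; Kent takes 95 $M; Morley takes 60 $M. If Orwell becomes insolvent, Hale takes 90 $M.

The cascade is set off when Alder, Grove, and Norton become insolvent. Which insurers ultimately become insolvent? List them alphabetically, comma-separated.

Round 1 — Alder, Grove, Norton become insolvent (initial).
  Calder: +80+40 → 120 ≥ 110
  Dover: +20 → 20 < 90
  Kent: +80+95 → 175 ≥ 40
  Morley: +35+60 → 95 ≥ 70
  Orwell: +10+55 → 65 < 80
Round 2 — Calder, Kent, Morley become insolvent.
  Dover: +25 → 45 < 90
  Hale: +25 → 25 < 40
  Orwell: +75+80 → 220 ≥ 80
Round 3 — Orwell becomes insolvent.
  Hale: +90 → 115 ≥ 40
Round 4 — Hale becomes insolvent.
No further insolvencies.

Alder, Calder, Grove, Hale, Kent, Morley, Norton, Orwell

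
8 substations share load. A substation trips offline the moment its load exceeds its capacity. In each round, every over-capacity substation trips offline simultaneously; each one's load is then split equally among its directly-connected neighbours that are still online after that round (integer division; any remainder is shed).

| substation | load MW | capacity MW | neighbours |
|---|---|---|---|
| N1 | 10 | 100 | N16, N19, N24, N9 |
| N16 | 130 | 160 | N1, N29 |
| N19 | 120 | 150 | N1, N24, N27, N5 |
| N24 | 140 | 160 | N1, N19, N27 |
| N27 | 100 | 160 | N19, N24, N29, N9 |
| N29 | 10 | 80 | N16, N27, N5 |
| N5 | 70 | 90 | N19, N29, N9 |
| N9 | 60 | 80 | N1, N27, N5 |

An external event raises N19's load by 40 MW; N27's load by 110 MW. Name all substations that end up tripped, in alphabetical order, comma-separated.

Round 1 — N19 at 160 > 150; N27 at 210 > 160. N19, N27 trip offline.
  N19 sheds 160 MW to N1, N24, N5: 53 each (1 lost).
    N1: 10+53 = 63 ≤ 100
    N24: 140+53 = 193 > 160
    N5: 70+53 = 123 > 90
  N27 sheds 210 MW to N24, N29, N9: 70 each.
    N24: 193+70 = 263 > 160
    N29: 10+70 = 80 ≤ 80
    N9: 60+70 = 130 > 80
Round 2 — N24, N5, N9 trip offline.
  N24 sheds 263 MW to N1: 263 each.
    N1: 63+263 = 326 > 100
  N5 sheds 123 MW to N29: 123 each.
    N29: 80+123 = 203 > 80
  N9 sheds 130 MW to N1: 130 each.
    N1: 326+130 = 456 > 100
Round 3 — N1, N29 trip offline.
  N1 sheds 456 MW to N16: 456 each.
    N16: 130+456 = 586 > 160
  N29 sheds 203 MW to N16: 203 each.
    N16: 586+203 = 789 > 160
Round 4 — N16 trips offline.
  N16 sheds 789 MW: no online neighbours, lost.
No further trips.

N1, N16, N19, N24, N27, N29, N5, N9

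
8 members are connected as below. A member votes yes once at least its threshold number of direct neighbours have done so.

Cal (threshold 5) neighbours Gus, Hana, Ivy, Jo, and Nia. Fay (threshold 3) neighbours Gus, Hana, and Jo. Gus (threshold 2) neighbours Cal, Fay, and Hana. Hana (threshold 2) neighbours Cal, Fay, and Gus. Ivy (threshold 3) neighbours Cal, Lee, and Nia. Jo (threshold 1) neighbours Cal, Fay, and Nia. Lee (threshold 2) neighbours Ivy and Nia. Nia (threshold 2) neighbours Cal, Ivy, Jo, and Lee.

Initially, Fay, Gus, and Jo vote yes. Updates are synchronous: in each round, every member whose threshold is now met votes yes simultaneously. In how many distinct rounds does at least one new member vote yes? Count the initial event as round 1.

2

Round 1 — Fay, Gus, Jo vote yes (initial).
Round 2 — checking thresholds:
  Cal: 2 of 5 neighbours < 5, not yet.
  Hana: 2 of 3 neighbours ≥ 2, votes yes.
  Nia: 1 of 4 neighbours < 2, not yet.
Round 3 — no new yes votes; cascade stops.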